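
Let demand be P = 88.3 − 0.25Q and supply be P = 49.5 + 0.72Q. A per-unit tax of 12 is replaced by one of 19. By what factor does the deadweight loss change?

2.507

Competitive equilibrium: 88.3 − 0.25Q = 49.5 + 0.72Q → Q* = 40, P* = 78.3.
For a per-unit tax t: ΔQ = t/0.97, so DWL = ½·t·(t/0.97) = t²/1.94.
At t = 12: DWL = 74.227. At t = 19: DWL = 186.082.
Ratio = (19/12)² = 2.507.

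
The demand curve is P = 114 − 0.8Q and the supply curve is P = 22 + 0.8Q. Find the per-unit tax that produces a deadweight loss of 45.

12

Competitive equilibrium: 114 − 0.8Q = 22 + 0.8Q → Q* = 57.5, P* = 68.
A tax t gives ΔQ = t/1.6 and wedge t, so DWL = t²/3.2.
t²/3.2 = 45 → t² = 144 → t = 12.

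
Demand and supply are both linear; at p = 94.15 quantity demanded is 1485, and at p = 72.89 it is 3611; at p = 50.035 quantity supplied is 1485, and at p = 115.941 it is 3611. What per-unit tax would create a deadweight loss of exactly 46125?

61.5

Demand slope = (72.89 − 94.15)/(3611 − 1485) = −0.01, so p = 109 − 0.01q.
Supply slope = (115.941 − 50.035)/(3611 − 1485) = 0.031, so p = 4 + 0.031q.
Competitive equilibrium: 109 − 0.01q = 4 + 0.031q → q* = 2560.9756, p* = 83.3902.
A tax t gives Δq = t/0.041 and wedge t, so DWL = t²/0.082.
t²/0.082 = 46125 → t² = 3782.25 → t = 61.5.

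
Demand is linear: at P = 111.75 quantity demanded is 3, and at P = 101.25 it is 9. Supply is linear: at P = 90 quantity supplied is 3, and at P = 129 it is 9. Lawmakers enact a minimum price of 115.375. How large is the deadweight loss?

91.42

Demand slope = (101.25 − 111.75)/(9 − 3) = −1.75, so P = 117 − 1.75Q.
Supply slope = (129 − 90)/(9 − 3) = 6.5, so P = 70.5 + 6.5Q.
Competitive equilibrium: 117 − 1.75Q = 70.5 + 6.5Q → Q* = 5.6364, P* = 107.1364.
At the floor P = 115.375, quantity demanded = (117 − 115.375)/1.75 = 0.9286.
Sellers' marginal cost at Q' = 0.9286: 70.5 + 6.5·0.9286 = 76.5359.
ΔQ = 5.6364 − 0.9286 = 4.7078; wedge = 115.375 − 76.5359 = 38.8391.
DWL = ½ × 4.7078 × 38.8391 = 91.42.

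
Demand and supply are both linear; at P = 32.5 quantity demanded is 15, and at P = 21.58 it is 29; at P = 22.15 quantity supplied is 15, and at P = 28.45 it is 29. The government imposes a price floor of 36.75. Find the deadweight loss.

118.20

Demand slope = (21.58 − 32.5)/(29 − 15) = −0.78, so P = 44.2 − 0.78Q.
Supply slope = (28.45 − 22.15)/(29 − 15) = 0.45, so P = 15.4 + 0.45Q.
Competitive equilibrium: 44.2 − 0.78Q = 15.4 + 0.45Q → Q* = 23.4146, P* = 25.9366.
At the floor P = 36.75, quantity demanded = (44.2 − 36.75)/0.78 = 9.5513.
Sellers' marginal cost at Q' = 9.5513: 15.4 + 0.45·9.5513 = 19.6981.
ΔQ = 23.4146 − 9.5513 = 13.8633; wedge = 36.75 − 19.6981 = 17.0519.
Deadweight loss = ½ × 13.8633 × 17.0519 = 118.20.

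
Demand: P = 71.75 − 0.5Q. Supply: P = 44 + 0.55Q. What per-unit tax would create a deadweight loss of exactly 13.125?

5.25

Competitive equilibrium: 71.75 − 0.5Q = 44 + 0.55Q → Q* = 26.4286, P* = 58.5357.
A tax t gives ΔQ = t/1.05 and wedge t, so DWL = t²/2.1.
t²/2.1 = 13.125 → t² = 27.5625 → t = 5.25.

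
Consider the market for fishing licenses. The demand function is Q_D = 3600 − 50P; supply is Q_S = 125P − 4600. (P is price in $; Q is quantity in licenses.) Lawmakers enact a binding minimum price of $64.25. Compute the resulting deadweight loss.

In inverse form: demand P = 72 − 0.02Q, supply P = 36.8 + 0.008Q.
Competitive equilibrium: 72 − 0.02Q = 36.8 + 0.008Q → Q* = 1257.1429, P* = 46.8571.
At the floor P = 64.25, quantity demanded = (72 − 64.25)/0.02 = 387.5.
Sellers' marginal cost at Q' = 387.5: 36.8 + 0.008·387.5 = 39.9.
ΔQ = 1257.1429 − 387.5 = 869.6429; wedge = 64.25 − 39.9 = 24.35.
The triangle = ½ × 869.6429 × 24.35 = $10587.90.

$10587.90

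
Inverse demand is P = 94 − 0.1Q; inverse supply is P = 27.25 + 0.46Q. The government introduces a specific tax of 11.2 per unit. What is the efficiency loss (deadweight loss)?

112

Competitive equilibrium: 94 − 0.1Q = 27.25 + 0.46Q → Q* = 119.1964, P* = 82.0804.
With the tax, the buyer price exceeds the seller price by 11.2: (94 − 0.1Q) − (27.25 + 0.46Q) = 11.2 → Q' = 99.1964.
ΔQ = 119.1964 − 99.1964 = 20; the wedge equals the tax, 11.2.
Deadweight loss = ½ × 20 × 11.2 = 112.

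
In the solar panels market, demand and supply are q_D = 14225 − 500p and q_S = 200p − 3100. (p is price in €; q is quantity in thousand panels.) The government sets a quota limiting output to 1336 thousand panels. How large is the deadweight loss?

In inverse form: demand p = 28.45 − 0.002q, supply p = 15.5 + 0.005q.
Competitive equilibrium: 28.45 − 0.002q = 15.5 + 0.005q → q* = 1850, p* = 24.75.
At q = 1336: demand price = 28.45 − 0.002·1336 = 25.778; supply price = 15.5 + 0.005·1336 = 22.18.
Δq = 1850 − 1336 = 514; wedge = 25.778 − 22.18 = 3.598.
DWL = ½ × 514 × 3.598 = €924.686 thousand.

€924.686 thousand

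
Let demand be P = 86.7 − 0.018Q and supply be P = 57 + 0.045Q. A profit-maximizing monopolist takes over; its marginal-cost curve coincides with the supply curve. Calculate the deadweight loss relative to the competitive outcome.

Competitive equilibrium: 86.7 − 0.018Q = 57 + 0.045Q → Q* = 471.4286, P* = 78.2143.
Marginal revenue: MR = 86.7 − 0.036Q. Set MR = MC: 86.7 − 0.036Q = 57 + 0.045Q → Q_m = 366.6667.
Price P_m = 86.7 − 0.018·366.6667 = 80.1; MC(Q_m) = 57 + 0.045·366.6667 = 73.5.
Competitive Q* = 471.4286, so ΔQ = 104.7619; wedge = 80.1 − 73.5 = 6.6.
Welfare loss = ½ × 104.7619 × 6.6 = 345.71.

345.71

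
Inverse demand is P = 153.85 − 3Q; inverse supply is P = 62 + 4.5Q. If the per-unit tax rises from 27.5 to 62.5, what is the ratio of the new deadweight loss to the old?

5.165

Competitive equilibrium: 153.85 − 3Q = 62 + 4.5Q → Q* = 12.2467, P* = 117.11.
For a per-unit tax t: ΔQ = t/7.5, so DWL = ½·t·(t/7.5) = t²/15.
At t = 27.5: DWL = 50.417. At t = 62.5: DWL = 260.417.
Ratio = (62.5/27.5)² = 5.165.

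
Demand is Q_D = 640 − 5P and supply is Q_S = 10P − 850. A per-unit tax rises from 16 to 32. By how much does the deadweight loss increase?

1280

In inverse form: demand P = 128 − 0.2Q, supply P = 85 + 0.1Q.
Competitive equilibrium: 128 − 0.2Q = 85 + 0.1Q → Q* = 143.3333, P* = 99.3333.
For a per-unit tax t: ΔQ = t/0.3, so DWL = ½·t·(t/0.3) = t²/0.6.
At t = 16: DWL = 426.667. At t = 32: DWL = 1706.667.
Increase = 1706.667 − 426.667 = 1280.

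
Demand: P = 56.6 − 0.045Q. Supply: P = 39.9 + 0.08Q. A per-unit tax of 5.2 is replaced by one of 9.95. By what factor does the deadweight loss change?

Competitive equilibrium: 56.6 − 0.045Q = 39.9 + 0.08Q → Q* = 133.6, P* = 50.588.
For a per-unit tax t: ΔQ = t/0.125, so DWL = ½·t·(t/0.125) = t²/0.25.
At t = 5.2: DWL = 108.16. At t = 9.95: DWL = 396.01.
Ratio = (9.95/5.2)² = 3.661.

3.661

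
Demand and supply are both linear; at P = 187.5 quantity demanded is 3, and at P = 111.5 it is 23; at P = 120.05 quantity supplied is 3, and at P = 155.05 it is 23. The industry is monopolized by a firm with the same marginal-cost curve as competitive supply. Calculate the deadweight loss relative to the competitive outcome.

Demand slope = (111.5 − 187.5)/(23 − 3) = −3.8, so P = 198.9 − 3.8Q.
Supply slope = (155.05 − 120.05)/(23 − 3) = 1.75, so P = 114.8 + 1.75Q.
Competitive equilibrium: 198.9 − 3.8Q = 114.8 + 1.75Q → Q* = 15.1532, P* = 141.318.
Marginal revenue: MR = 198.9 − 7.6Q. Set MR = MC: 198.9 − 7.6Q = 114.8 + 1.75Q → Q_m = 8.9947.
Price P_m = 198.9 − 3.8·8.9947 = 164.7201; MC(Q_m) = 114.8 + 1.75·8.9947 = 130.5407.
Competitive Q* = 15.1532, so ΔQ = 6.1585; wedge = 164.7201 − 130.5407 = 34.1794.
Deadweight loss = ½ × 6.1585 × 34.1794 = 105.25.

105.25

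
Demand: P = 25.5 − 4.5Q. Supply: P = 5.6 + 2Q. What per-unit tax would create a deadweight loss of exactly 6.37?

9.1

Competitive equilibrium: 25.5 − 4.5Q = 5.6 + 2Q → Q* = 3.0615, P* = 11.7231.
A tax t gives ΔQ = t/6.5 and wedge t, so DWL = t²/13.
t²/13 = 6.37 → t² = 82.81 → t = 9.1.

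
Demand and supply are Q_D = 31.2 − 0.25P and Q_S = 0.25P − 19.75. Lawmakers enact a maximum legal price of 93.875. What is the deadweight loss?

16.10

In inverse form: demand P = 124.8 − 4Q, supply P = 79 + 4Q.
Competitive equilibrium: 124.8 − 4Q = 79 + 4Q → Q* = 5.725, P* = 101.9.
At the ceiling P = 93.875, quantity supplied = (93.875 − 79)/4 = 3.7188.
Willingness to pay at Q' = 3.7188: 124.8 − 4·3.7188 = 109.9248.
ΔQ = 5.725 − 3.7188 = 2.0062; wedge = 109.9248 − 93.875 = 16.0498.
Welfare loss = ½ × 2.0062 × 16.0498 = 16.10.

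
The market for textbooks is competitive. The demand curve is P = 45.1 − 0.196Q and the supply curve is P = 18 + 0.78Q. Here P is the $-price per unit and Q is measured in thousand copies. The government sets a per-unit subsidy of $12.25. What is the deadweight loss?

$76.88 thousand

Competitive equilibrium: 45.1 − 0.196Q = 18 + 0.78Q → Q* = 27.7664, P* = 39.6578.
The subsidy lowers effective supply by 12.25: P = 5.75 + 0.78Q.
New quantity: 45.1 − 0.196Q = 5.75 + 0.78Q → Q' = 40.3176.
Overproduction ΔQ = 40.3176 − 27.7664 = 12.5512; wedge = subsidy = 12.25.
Deadweight loss = ½ × 12.5512 × 12.25 = $76.88 thousand.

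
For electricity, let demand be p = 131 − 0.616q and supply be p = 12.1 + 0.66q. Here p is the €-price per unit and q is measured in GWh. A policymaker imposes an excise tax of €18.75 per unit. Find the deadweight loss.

€137.76

Competitive equilibrium: 131 − 0.616q = 12.1 + 0.66q → q* = 93.1818, p* = 73.6.
With the tax, the buyer price exceeds the seller price by 18.75: (131 − 0.616q) − (12.1 + 0.66q) = 18.75 → q' = 78.4875.
Δq = 93.1818 − 78.4875 = 14.6943; the wedge equals the tax, 18.75.
Deadweight loss = ½ × 14.6943 × 18.75 = €137.76.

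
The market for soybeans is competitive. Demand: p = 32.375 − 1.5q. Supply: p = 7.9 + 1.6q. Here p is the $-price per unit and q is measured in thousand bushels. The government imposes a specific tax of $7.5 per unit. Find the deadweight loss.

Competitive equilibrium: 32.375 − 1.5q = 7.9 + 1.6q → q* = 7.8952, p* = 20.5323.
With the tax, the buyer price exceeds the seller price by 7.5: (32.375 − 1.5q) − (7.9 + 1.6q) = 7.5 → q' = 5.4758.
Δq = 7.8952 − 5.4758 = 2.4194; the wedge equals the tax, 7.5.
Deadweight loss = ½ × 2.4194 × 7.5 = $9.07 thousand.

$9.07 thousand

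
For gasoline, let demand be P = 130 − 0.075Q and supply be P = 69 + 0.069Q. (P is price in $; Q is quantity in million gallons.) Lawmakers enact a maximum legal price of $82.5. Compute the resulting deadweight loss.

$3741.50 million

Competitive equilibrium: 130 − 0.075Q = 69 + 0.069Q → Q* = 423.6111, P* = 98.2292.
At the ceiling P = 82.5, quantity supplied = (82.5 − 69)/0.069 = 195.6522.
Willingness to pay at Q' = 195.6522: 130 − 0.075·195.6522 = 115.3261.
ΔQ = 423.6111 − 195.6522 = 227.9589; wedge = 115.3261 − 82.5 = 32.8261.
DWL = ½ × 227.9589 × 32.8261 = $3741.50 million.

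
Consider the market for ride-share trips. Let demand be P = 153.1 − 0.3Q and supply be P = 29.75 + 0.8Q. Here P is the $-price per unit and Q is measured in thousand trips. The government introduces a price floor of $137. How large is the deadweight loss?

$1880.29 thousand

Competitive equilibrium: 153.1 − 0.3Q = 29.75 + 0.8Q → Q* = 112.1364, P* = 119.4591.
At the floor P = 137, quantity demanded = (153.1 − 137)/0.3 = 53.6667.
Sellers' marginal cost at Q' = 53.6667: 29.75 + 0.8·53.6667 = 72.6834.
ΔQ = 112.1364 − 53.6667 = 58.4697; wedge = 137 − 72.6834 = 64.3166.
The triangle = ½ × 58.4697 × 64.3166 = $1880.29 thousand.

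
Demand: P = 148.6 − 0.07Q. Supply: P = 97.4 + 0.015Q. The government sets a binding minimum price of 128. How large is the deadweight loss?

Competitive equilibrium: 148.6 − 0.07Q = 97.4 + 0.015Q → Q* = 602.3529, P* = 106.4353.
At the floor P = 128, quantity demanded = (148.6 − 128)/0.07 = 294.2857.
Sellers' marginal cost at Q' = 294.2857: 97.4 + 0.015·294.2857 = 101.8143.
ΔQ = 602.3529 − 294.2857 = 308.0672; wedge = 128 − 101.8143 = 26.1857.
The triangle = ½ × 308.0672 × 26.1857 = 4033.48.

4033.48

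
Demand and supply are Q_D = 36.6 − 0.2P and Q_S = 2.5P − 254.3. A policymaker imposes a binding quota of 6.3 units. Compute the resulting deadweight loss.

206.81

In inverse form: demand P = 183 − 5Q, supply P = 101.72 + 0.4Q.
Competitive equilibrium: 183 − 5Q = 101.72 + 0.4Q → Q* = 15.0519, P* = 107.7407.
At Q = 6.3: demand price = 183 − 5·6.3 = 151.5; supply price = 101.72 + 0.4·6.3 = 104.24.
ΔQ = 15.0519 − 6.3 = 8.7519; wedge = 151.5 − 104.24 = 47.26.
DWL = ½ × 8.7519 × 47.26 = 206.81.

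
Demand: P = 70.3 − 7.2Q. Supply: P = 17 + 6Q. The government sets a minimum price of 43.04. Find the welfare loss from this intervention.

0.42

Competitive equilibrium: 70.3 − 7.2Q = 17 + 6Q → Q* = 4.0379, P* = 41.2273.
At the floor P = 43.04, quantity demanded = (70.3 − 43.04)/7.2 = 3.7861.
Sellers' marginal cost at Q' = 3.7861: 17 + 6·3.7861 = 39.7166.
ΔQ = 4.0379 − 3.7861 = 0.2518; wedge = 43.04 − 39.7166 = 3.3234.
DWL = ½ × 0.2518 × 3.3234 = 0.42.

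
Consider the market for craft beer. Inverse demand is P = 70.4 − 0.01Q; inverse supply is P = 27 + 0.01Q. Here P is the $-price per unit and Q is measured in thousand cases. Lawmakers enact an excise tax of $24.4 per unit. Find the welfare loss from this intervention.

Competitive equilibrium: 70.4 − 0.01Q = 27 + 0.01Q → Q* = 2170, P* = 48.7.
With the tax, the buyer price exceeds the seller price by 24.4: (70.4 − 0.01Q) − (27 + 0.01Q) = 24.4 → Q' = 950.
ΔQ = 2170 − 950 = 1220; the wedge equals the tax, 24.4.
Deadweight loss = ½ × 1220 × 24.4 = $14884 thousand.

$14884 thousand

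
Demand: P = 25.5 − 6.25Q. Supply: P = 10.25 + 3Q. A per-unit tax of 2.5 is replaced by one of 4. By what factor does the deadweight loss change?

2.56

Competitive equilibrium: 25.5 − 6.25Q = 10.25 + 3Q → Q* = 1.6486, P* = 15.1959.
For a per-unit tax t: ΔQ = t/9.25, so DWL = ½·t·(t/9.25) = t²/18.5.
At t = 2.5: DWL = 0.338. At t = 4: DWL = 0.865.
Ratio = (4/2.5)² = 2.56.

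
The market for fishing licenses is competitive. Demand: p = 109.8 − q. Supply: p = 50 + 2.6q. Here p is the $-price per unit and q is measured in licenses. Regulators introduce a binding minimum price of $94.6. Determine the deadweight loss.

Competitive equilibrium: 109.8 − q = 50 + 2.6q → q* = 16.6111, p* = 93.1889.
At the floor p = 94.6, quantity demanded = (109.8 − 94.6)/1 = 15.2.
Sellers' marginal cost at q' = 15.2: 50 + 2.6·15.2 = 89.52.
Δq = 16.6111 − 15.2 = 1.4111; wedge = 94.6 − 89.52 = 5.08.
The triangle = ½ × 1.4111 × 5.08 = $3.58.

$3.58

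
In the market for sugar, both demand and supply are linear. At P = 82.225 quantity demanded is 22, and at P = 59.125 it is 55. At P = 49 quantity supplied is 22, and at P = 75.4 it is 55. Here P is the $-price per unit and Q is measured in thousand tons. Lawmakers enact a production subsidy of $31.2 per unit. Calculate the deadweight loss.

$324.48 thousand

Demand slope = (59.125 − 82.225)/(55 − 22) = −0.7, so P = 97.625 − 0.7Q.
Supply slope = (75.4 − 49)/(55 − 22) = 0.8, so P = 31.4 + 0.8Q.
Competitive equilibrium: 97.625 − 0.7Q = 31.4 + 0.8Q → Q* = 44.15, P* = 66.72.
The subsidy lowers effective supply by 31.2: P = 0.2 + 0.8Q.
New quantity: 97.625 − 0.7Q = 0.2 + 0.8Q → Q' = 64.95.
Overproduction ΔQ = 64.95 − 44.15 = 20.8; wedge = subsidy = 31.2.
Welfare loss = ½ × 20.8 × 31.2 = $324.48 thousand.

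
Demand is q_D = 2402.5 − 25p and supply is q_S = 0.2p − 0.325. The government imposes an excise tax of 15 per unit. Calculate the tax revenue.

In inverse form: demand p = 96.1 − 0.04q, supply p = 1.625 + 5q.
Competitive equilibrium: 96.1 − 0.04q = 1.625 + 5q → q* = 18.745, p* = 95.3502.
With the tax, the buyer price exceeds the seller price by 15: (96.1 − 0.04q) − (1.625 + 5q) = 15 → q' = 15.7688.
Tax revenue = 15 × 15.7688 = 236.53.

236.53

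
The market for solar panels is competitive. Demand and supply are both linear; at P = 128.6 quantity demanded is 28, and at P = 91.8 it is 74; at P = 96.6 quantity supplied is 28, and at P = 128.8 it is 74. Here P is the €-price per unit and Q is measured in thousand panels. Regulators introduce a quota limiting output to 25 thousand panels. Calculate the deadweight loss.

€444.08 thousand

Demand slope = (91.8 − 128.6)/(74 − 28) = −0.8, so P = 151 − 0.8Q.
Supply slope = (128.8 − 96.6)/(74 − 28) = 0.7, so P = 77 + 0.7Q.
Competitive equilibrium: 151 − 0.8Q = 77 + 0.7Q → Q* = 49.3333, P* = 111.5333.
At Q = 25: demand price = 151 − 0.8·25 = 131; supply price = 77 + 0.7·25 = 94.5.
ΔQ = 49.3333 − 25 = 24.3333; wedge = 131 − 94.5 = 36.5.
DWL = ½ × 24.3333 × 36.5 = €444.08 thousand.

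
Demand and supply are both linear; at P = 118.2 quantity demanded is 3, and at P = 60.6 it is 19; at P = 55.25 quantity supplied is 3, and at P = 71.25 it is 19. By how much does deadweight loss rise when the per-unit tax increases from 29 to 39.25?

Demand slope = (60.6 − 118.2)/(19 − 3) = −3.6, so P = 129 − 3.6Q.
Supply slope = (71.25 − 55.25)/(19 − 3) = 1, so P = 52.25 + Q.
Competitive equilibrium: 129 − 3.6Q = 52.25 + Q → Q* = 16.6848, P* = 68.9348.
For a per-unit tax t: ΔQ = t/4.6, so DWL = ½·t·(t/4.6) = t²/9.2.
At t = 29: DWL = 91.413. At t = 39.25: DWL = 167.452.
Increase = 167.452 − 91.413 = 76.04.

76.04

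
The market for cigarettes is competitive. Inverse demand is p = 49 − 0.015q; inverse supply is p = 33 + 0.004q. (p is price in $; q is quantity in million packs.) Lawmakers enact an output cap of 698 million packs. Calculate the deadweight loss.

Competitive equilibrium: 49 − 0.015q = 33 + 0.004q → q* = 842.1053, p* = 36.3684.
At q = 698: demand price = 49 − 0.015·698 = 38.53; supply price = 33 + 0.004·698 = 35.792.
Δq = 842.1053 − 698 = 144.1053; wedge = 38.53 − 35.792 = 2.738.
The triangle = ½ × 144.1053 × 2.738 = $197.28 million.

$197.28 million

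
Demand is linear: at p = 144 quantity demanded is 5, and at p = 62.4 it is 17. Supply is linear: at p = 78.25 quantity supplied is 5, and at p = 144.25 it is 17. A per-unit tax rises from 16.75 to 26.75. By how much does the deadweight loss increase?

17.68

Demand slope = (62.4 − 144)/(17 − 5) = −6.8, so p = 178 − 6.8q.
Supply slope = (144.25 − 78.25)/(17 − 5) = 5.5, so p = 50.75 + 5.5q.
Competitive equilibrium: 178 − 6.8q = 50.75 + 5.5q → q* = 10.3455, p* = 107.6504.
For a per-unit tax t: Δq = t/12.3, so DWL = ½·t·(t/12.3) = t²/24.6.
At t = 16.75: DWL = 11.405. At t = 26.75: DWL = 29.088.
Increase = 29.088 − 11.405 = 17.68.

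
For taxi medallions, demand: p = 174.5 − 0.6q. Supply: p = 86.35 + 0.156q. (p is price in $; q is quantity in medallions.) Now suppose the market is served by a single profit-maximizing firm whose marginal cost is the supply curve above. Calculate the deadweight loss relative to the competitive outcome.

Competitive equilibrium: 174.5 − 0.6q = 86.35 + 0.156q → q* = 116.6005, p* = 104.5397.
Marginal revenue: MR = 174.5 − 1.2q. Set MR = MC: 174.5 − 1.2q = 86.35 + 0.156q → q_m = 65.0074.
Price p_m = 174.5 − 0.6·65.0074 = 135.4956; MC(q_m) = 86.35 + 0.156·65.0074 = 96.4912.
Competitive q* = 116.6005, so Δq = 51.5931; wedge = 135.4956 − 96.4912 = 39.0044.
Deadweight loss = ½ × 51.5931 × 39.0044 = $1006.18.

$1006.18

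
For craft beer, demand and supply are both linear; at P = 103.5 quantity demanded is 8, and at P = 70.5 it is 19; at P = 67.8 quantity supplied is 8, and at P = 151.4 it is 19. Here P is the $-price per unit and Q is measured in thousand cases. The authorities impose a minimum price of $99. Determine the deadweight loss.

$18.49 thousand

Demand slope = (70.5 − 103.5)/(19 − 8) = −3, so P = 127.5 − 3Q.
Supply slope = (151.4 − 67.8)/(19 − 8) = 7.6, so P = 7 + 7.6Q.
Competitive equilibrium: 127.5 − 3Q = 7 + 7.6Q → Q* = 11.3679, P* = 93.3962.
At the floor P = 99, quantity demanded = (127.5 − 99)/3 = 9.5.
Sellers' marginal cost at Q' = 9.5: 7 + 7.6·9.5 = 79.2.
ΔQ = 11.3679 − 9.5 = 1.8679; wedge = 99 − 79.2 = 19.8.
The triangle = ½ × 1.8679 × 19.8 = $18.49 thousand.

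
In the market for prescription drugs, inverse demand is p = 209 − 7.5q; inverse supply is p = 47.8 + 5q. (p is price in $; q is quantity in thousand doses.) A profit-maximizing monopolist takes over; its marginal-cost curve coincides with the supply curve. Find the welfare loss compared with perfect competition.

Competitive equilibrium: 209 − 7.5q = 47.8 + 5q → q* = 12.896, p* = 112.28.
Marginal revenue: MR = 209 − 15q. Set MR = MC: 209 − 15q = 47.8 + 5q → q_m = 8.06.
Price p_m = 209 − 7.5·8.06 = 148.55; MC(q_m) = 47.8 + 5·8.06 = 88.1.
Competitive q* = 12.896, so Δq = 4.836; wedge = 148.55 − 88.1 = 60.45.
The triangle = ½ × 4.836 × 60.45 = $146.17 thousand.

$146.17 thousand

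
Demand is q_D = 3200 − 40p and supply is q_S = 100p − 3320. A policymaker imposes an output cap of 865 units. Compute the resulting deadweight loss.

In inverse form: demand p = 80 − 0.025q, supply p = 33.2 + 0.01q.
Competitive equilibrium: 80 − 0.025q = 33.2 + 0.01q → q* = 1337.1429, p* = 46.5714.
At q = 865: demand price = 80 − 0.025·865 = 58.375; supply price = 33.2 + 0.01·865 = 41.85.
Δq = 1337.1429 − 865 = 472.1429; wedge = 58.375 − 41.85 = 16.525.
Deadweight loss = ½ × 472.1429 × 16.525 = 3901.08.

3901.08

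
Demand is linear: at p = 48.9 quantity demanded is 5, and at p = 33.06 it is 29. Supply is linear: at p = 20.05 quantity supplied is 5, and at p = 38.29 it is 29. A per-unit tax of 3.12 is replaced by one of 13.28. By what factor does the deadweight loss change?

18.117

Demand slope = (33.06 − 48.9)/(29 − 5) = −0.66, so p = 52.2 − 0.66q.
Supply slope = (38.29 − 20.05)/(29 − 5) = 0.76, so p = 16.25 + 0.76q.
Competitive equilibrium: 52.2 − 0.66q = 16.25 + 0.76q → q* = 25.3169, p* = 35.4908.
For a per-unit tax t: Δq = t/1.42, so DWL = ½·t·(t/1.42) = t²/2.84.
At t = 3.12: DWL = 3.428. At t = 13.28: DWL = 62.098.
Ratio = (13.28/3.12)² = 18.117.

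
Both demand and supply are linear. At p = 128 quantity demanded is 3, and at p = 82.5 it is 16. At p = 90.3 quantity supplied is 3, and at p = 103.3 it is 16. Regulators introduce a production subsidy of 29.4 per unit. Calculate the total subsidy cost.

526.59

Demand slope = (82.5 − 128)/(16 − 3) = −3.5, so p = 138.5 − 3.5q.
Supply slope = (103.3 − 90.3)/(16 − 3) = 1, so p = 87.3 + q.
Competitive equilibrium: 138.5 − 3.5q = 87.3 + q → q* = 11.3778, p* = 98.6778.
The subsidy lowers effective supply by 29.4: p = 57.9 + q.
New quantity: 138.5 − 3.5q = 57.9 + q → q' = 17.9111.
Total subsidy cost = 29.4 × 17.9111 = 526.59.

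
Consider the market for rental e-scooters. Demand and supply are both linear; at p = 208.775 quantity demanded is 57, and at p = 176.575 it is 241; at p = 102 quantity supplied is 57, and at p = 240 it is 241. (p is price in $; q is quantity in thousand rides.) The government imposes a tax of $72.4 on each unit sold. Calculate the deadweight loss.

$2833.38 thousand

Demand slope = (176.575 − 208.775)/(241 − 57) = −0.175, so p = 218.75 − 0.175q.
Supply slope = (240 − 102)/(241 − 57) = 0.75, so p = 59.25 + 0.75q.
Competitive equilibrium: 218.75 − 0.175q = 59.25 + 0.75q → q* = 172.4324, p* = 188.5743.
With the tax, the buyer price exceeds the seller price by 72.4: (218.75 − 0.175q) − (59.25 + 0.75q) = 72.4 → q' = 94.1622.
Δq = 172.4324 − 94.1622 = 78.2702; the wedge equals the tax, 72.4.
Welfare loss = ½ × 78.2702 × 72.4 = $2833.38 thousand.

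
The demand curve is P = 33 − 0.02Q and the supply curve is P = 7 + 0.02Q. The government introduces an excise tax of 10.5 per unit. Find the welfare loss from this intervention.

Competitive equilibrium: 33 − 0.02Q = 7 + 0.02Q → Q* = 650, P* = 20.
With the tax, the buyer price exceeds the seller price by 10.5: (33 − 0.02Q) − (7 + 0.02Q) = 10.5 → Q' = 387.5.
ΔQ = 650 − 387.5 = 262.5; the wedge equals the tax, 10.5.
DWL = ½ × 262.5 × 10.5 = 1378.125.

1378.125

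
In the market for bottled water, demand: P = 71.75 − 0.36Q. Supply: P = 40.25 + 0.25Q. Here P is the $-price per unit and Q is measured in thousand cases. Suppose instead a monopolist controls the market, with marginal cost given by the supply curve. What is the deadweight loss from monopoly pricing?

Competitive equilibrium: 71.75 − 0.36Q = 40.25 + 0.25Q → Q* = 51.6393, P* = 53.1598.
Marginal revenue: MR = 71.75 − 0.72Q. Set MR = MC: 71.75 − 0.72Q = 40.25 + 0.25Q → Q_m = 32.4742.
Price P_m = 71.75 − 0.36·32.4742 = 60.0593; MC(Q_m) = 40.25 + 0.25·32.4742 = 48.3686.
Competitive Q* = 51.6393, so ΔQ = 19.1651; wedge = 60.0593 − 48.3686 = 11.6907.
DWL = ½ × 19.1651 × 11.6907 = $112.03 thousand.

$112.03 thousand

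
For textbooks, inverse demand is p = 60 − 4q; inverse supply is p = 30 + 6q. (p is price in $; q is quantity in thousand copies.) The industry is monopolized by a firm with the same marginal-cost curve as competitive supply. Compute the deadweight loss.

Competitive equilibrium: 60 − 4q = 30 + 6q → q* = 3, p* = 48.
Marginal revenue: MR = 60 − 8q. Set MR = MC: 60 − 8q = 30 + 6q → q_m = 2.1429.
Price p_m = 60 − 4·2.1429 = 51.4284; MC(q_m) = 30 + 6·2.1429 = 42.8574.
Competitive q* = 3, so Δq = 0.8571; wedge = 51.4284 − 42.8574 = 8.571.
The triangle = ½ × 0.8571 × 8.571 = $3.67 thousand.

$3.67 thousand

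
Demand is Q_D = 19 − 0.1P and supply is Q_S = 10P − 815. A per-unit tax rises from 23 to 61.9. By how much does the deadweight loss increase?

163.50

In inverse form: demand P = 190 − 10Q, supply P = 81.5 + 0.1Q.
Competitive equilibrium: 190 − 10Q = 81.5 + 0.1Q → Q* = 10.7426, P* = 82.5743.
For a per-unit tax t: ΔQ = t/10.1, so DWL = ½·t·(t/10.1) = t²/20.2.
At t = 23: DWL = 26.188. At t = 61.9: DWL = 189.684.
Increase = 189.684 − 26.188 = 163.50.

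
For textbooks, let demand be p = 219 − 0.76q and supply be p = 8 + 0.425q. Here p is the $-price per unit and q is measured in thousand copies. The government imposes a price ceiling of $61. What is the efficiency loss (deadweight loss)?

Competitive equilibrium: 219 − 0.76q = 8 + 0.425q → q* = 178.0591, p* = 83.6751.
At the ceiling p = 61, quantity supplied = (61 − 8)/0.425 = 124.7059.
Willingness to pay at q' = 124.7059: 219 − 0.76·124.7059 = 124.2235.
Δq = 178.0591 − 124.7059 = 53.3532; wedge = 124.2235 − 61 = 63.2235.
Deadweight loss = ½ × 53.3532 × 63.2235 = $1686.59 thousand.

$1686.59 thousand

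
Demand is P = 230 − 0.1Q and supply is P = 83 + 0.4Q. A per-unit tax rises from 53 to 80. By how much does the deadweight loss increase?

3591

Competitive equilibrium: 230 − 0.1Q = 83 + 0.4Q → Q* = 294, P* = 200.6.
For a per-unit tax t: ΔQ = t/0.5, so DWL = ½·t·(t/0.5) = t²/1.
At t = 53: DWL = 2809. At t = 80: DWL = 6400.
Increase = 6400 − 2809 = 3591.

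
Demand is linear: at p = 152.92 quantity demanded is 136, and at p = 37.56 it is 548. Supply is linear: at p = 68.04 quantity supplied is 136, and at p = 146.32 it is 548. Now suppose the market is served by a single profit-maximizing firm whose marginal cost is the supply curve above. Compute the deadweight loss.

Demand slope = (37.56 − 152.92)/(548 − 136) = −0.28, so p = 191 − 0.28q.
Supply slope = (146.32 − 68.04)/(548 − 136) = 0.19, so p = 42.2 + 0.19q.
Competitive equilibrium: 191 − 0.28q = 42.2 + 0.19q → q* = 316.595745, p* = 102.353191.
Marginal revenue: MR = 191 − 0.56q. Set MR = MC: 191 − 0.56q = 42.2 + 0.19q → q_m = 198.4.
Price p_m = 191 − 0.28·198.4 = 135.448; MC(q_m) = 42.2 + 0.19·198.4 = 79.896.
Competitive q* = 316.595745, so Δq = 118.195745; wedge = 135.448 − 79.896 = 55.552.
Welfare loss = ½ × 118.195745 × 55.552 = 3283.01.

3283.01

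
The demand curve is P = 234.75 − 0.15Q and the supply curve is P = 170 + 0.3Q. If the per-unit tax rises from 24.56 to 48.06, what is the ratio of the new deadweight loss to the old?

3.829

Competitive equilibrium: 234.75 − 0.15Q = 170 + 0.3Q → Q* = 143.8889, P* = 213.1667.
For a per-unit tax t: ΔQ = t/0.45, so DWL = ½·t·(t/0.45) = t²/0.9.
At t = 24.56: DWL = 670.215. At t = 48.06: DWL = 2566.404.
Ratio = (48.06/24.56)² = 3.829.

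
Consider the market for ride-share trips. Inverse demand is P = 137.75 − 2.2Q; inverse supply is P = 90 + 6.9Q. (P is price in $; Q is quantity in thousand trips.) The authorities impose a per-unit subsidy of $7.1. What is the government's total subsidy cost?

Competitive equilibrium: 137.75 − 2.2Q = 90 + 6.9Q → Q* = 5.2473, P* = 126.206.
The subsidy lowers effective supply by 7.1: P = 82.9 + 6.9Q.
New quantity: 137.75 − 2.2Q = 82.9 + 6.9Q → Q' = 6.0275.
Total subsidy cost = 7.1 × 6.0275 = $42.80 thousand.

$42.80 thousand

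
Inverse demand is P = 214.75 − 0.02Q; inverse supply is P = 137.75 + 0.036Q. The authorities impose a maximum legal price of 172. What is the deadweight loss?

Competitive equilibrium: 214.75 − 0.02Q = 137.75 + 0.036Q → Q* = 1375, P* = 187.25.
At the ceiling P = 172, quantity supplied = (172 − 137.75)/0.036 = 951.38889.
Willingness to pay at Q' = 951.38889: 214.75 − 0.02·951.38889 = 195.72222.
ΔQ = 1375 − 951.38889 = 423.61111; wedge = 195.72222 − 172 = 23.72222.
Welfare loss = ½ × 423.61111 × 23.72222 = 5024.50.

5024.50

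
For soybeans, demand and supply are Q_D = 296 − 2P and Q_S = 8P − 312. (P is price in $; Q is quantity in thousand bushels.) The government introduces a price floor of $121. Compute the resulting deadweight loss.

In inverse form: demand P = 148 − 0.5Q, supply P = 39 + 0.125Q.
Competitive equilibrium: 148 − 0.5Q = 39 + 0.125Q → Q* = 174.4, P* = 60.8.
At the floor P = 121, quantity demanded = (148 − 121)/0.5 = 54.
Sellers' marginal cost at Q' = 54: 39 + 0.125·54 = 45.75.
ΔQ = 174.4 − 54 = 120.4; wedge = 121 − 45.75 = 75.25.
Deadweight loss = ½ × 120.4 × 75.25 = $4530.05 thousand.

$4530.05 thousand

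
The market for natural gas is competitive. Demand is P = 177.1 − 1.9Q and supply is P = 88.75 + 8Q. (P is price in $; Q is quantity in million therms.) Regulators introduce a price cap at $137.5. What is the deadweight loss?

$39.66 million

Competitive equilibrium: 177.1 − 1.9Q = 88.75 + 8Q → Q* = 8.9242, P* = 160.1439.
At the ceiling P = 137.5, quantity supplied = (137.5 − 88.75)/8 = 6.0938.
Willingness to pay at Q' = 6.0938: 177.1 − 1.9·6.0938 = 165.5218.
ΔQ = 8.9242 − 6.0938 = 2.8304; wedge = 165.5218 − 137.5 = 28.0218.
The triangle = ½ × 2.8304 × 28.0218 = $39.66 million.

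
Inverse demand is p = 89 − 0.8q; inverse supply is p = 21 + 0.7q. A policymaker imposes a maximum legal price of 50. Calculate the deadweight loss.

Competitive equilibrium: 89 − 0.8q = 21 + 0.7q → q* = 45.3333, p* = 52.7333.
At the ceiling p = 50, quantity supplied = (50 − 21)/0.7 = 41.4286.
Willingness to pay at q' = 41.4286: 89 − 0.8·41.4286 = 55.8571.
Δq = 45.3333 − 41.4286 = 3.9047; wedge = 55.8571 − 50 = 5.8571.
The triangle = ½ × 3.9047 × 5.8571 = 11.44.

11.44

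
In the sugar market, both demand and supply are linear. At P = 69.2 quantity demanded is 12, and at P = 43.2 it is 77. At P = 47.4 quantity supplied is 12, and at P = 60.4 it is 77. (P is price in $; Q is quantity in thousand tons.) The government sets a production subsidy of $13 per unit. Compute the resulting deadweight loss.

Demand slope = (43.2 − 69.2)/(77 − 12) = −0.4, so P = 74 − 0.4Q.
Supply slope = (60.4 − 47.4)/(77 − 12) = 0.2, so P = 45 + 0.2Q.
Competitive equilibrium: 74 − 0.4Q = 45 + 0.2Q → Q* = 48.3333, P* = 54.6667.
The subsidy lowers effective supply by 13: P = 32 + 0.2Q.
New quantity: 74 − 0.4Q = 32 + 0.2Q → Q' = 70.
Overproduction ΔQ = 70 − 48.3333 = 21.6667; wedge = subsidy = 13.
The triangle = ½ × 21.6667 × 13 = $140.83 thousand.

$140.83 thousand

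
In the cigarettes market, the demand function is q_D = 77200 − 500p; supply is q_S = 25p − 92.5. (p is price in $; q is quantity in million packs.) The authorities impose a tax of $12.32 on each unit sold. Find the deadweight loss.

In inverse form: demand p = 154.4 − 0.002q, supply p = 3.7 + 0.04q.
Competitive equilibrium: 154.4 − 0.002q = 3.7 + 0.04q → q* = 3588.0952, p* = 147.2238.
With the tax, the buyer price exceeds the seller price by 12.32: (154.4 − 0.002q) − (3.7 + 0.04q) = 12.32 → q' = 3294.7619.
Δq = 3588.0952 − 3294.7619 = 293.3333; the wedge equals the tax, 12.32.
The triangle = ½ × 293.3333 × 12.32 = $1806.93 million.

$1806.93 million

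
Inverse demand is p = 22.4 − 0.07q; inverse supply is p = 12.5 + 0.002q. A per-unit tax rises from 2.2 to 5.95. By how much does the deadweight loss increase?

Competitive equilibrium: 22.4 − 0.07q = 12.5 + 0.002q → q* = 137.5, p* = 12.775.
For a per-unit tax t: Δq = t/0.072, so DWL = ½·t·(t/0.072) = t²/0.144.
At t = 2.2: DWL = 33.611. At t = 5.95: DWL = 245.851.
Increase = 245.851 − 33.611 = 212.24.

212.24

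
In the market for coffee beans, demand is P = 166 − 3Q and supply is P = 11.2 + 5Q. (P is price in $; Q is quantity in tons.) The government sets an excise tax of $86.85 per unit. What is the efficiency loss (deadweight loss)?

Competitive equilibrium: 166 − 3Q = 11.2 + 5Q → Q* = 19.35, P* = 107.95.
With the tax, the buyer price exceeds the seller price by 86.85: (166 − 3Q) − (11.2 + 5Q) = 86.85 → Q' = 8.4938.
ΔQ = 19.35 − 8.4938 = 10.8562; the wedge equals the tax, 86.85.
Deadweight loss = ½ × 10.8562 × 86.85 = $471.43.

$471.43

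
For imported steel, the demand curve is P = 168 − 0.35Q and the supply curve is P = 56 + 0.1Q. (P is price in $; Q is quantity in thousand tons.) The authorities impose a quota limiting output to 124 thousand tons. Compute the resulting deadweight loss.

Competitive equilibrium: 168 − 0.35Q = 56 + 0.1Q → Q* = 248.8889, P* = 80.8889.
At Q = 124: demand price = 168 − 0.35·124 = 124.6; supply price = 56 + 0.1·124 = 68.4.
ΔQ = 248.8889 − 124 = 124.8889; wedge = 124.6 − 68.4 = 56.2.
Deadweight loss = ½ × 124.8889 × 56.2 = $3509.38 thousand.

$3509.38 thousand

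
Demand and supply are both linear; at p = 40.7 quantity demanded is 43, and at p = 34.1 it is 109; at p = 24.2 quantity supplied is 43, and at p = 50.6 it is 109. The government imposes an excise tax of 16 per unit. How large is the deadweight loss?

Demand slope = (34.1 − 40.7)/(109 − 43) = −0.1, so p = 45 − 0.1q.
Supply slope = (50.6 − 24.2)/(109 − 43) = 0.4, so p = 7 + 0.4q.
Competitive equilibrium: 45 − 0.1q = 7 + 0.4q → q* = 76, p* = 37.4.
With the tax, the buyer price exceeds the seller price by 16: (45 − 0.1q) − (7 + 0.4q) = 16 → q' = 44.
Δq = 76 − 44 = 32; the wedge equals the tax, 16.
The triangle = ½ × 32 × 16 = 256.

256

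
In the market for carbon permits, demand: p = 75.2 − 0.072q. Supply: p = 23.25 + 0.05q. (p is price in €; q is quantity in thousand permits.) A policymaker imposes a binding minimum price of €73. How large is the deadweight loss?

€9530.26 thousand

Competitive equilibrium: 75.2 − 0.072q = 23.25 + 0.05q → q* = 425.81967, p* = 44.54098.
At the floor p = 73, quantity demanded = (75.2 − 73)/0.072 = 30.55556.
Sellers' marginal cost at q' = 30.55556: 23.25 + 0.05·30.55556 = 24.77778.
Δq = 425.81967 − 30.55556 = 395.26411; wedge = 73 − 24.77778 = 48.22222.
The triangle = ½ × 395.26411 × 48.22222 = €9530.26 thousand.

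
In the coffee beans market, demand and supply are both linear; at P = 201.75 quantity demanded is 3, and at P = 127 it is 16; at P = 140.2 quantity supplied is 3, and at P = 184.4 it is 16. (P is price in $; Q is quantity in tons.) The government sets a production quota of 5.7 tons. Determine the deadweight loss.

Demand slope = (127 − 201.75)/(16 − 3) = −5.75, so P = 219 − 5.75Q.
Supply slope = (184.4 − 140.2)/(16 − 3) = 3.4, so P = 130 + 3.4Q.
Competitive equilibrium: 219 − 5.75Q = 130 + 3.4Q → Q* = 9.7268, P* = 163.071.
At Q = 5.7: demand price = 219 − 5.75·5.7 = 186.225; supply price = 130 + 3.4·5.7 = 149.38.
ΔQ = 9.7268 − 5.7 = 4.0268; wedge = 186.225 − 149.38 = 36.845.
Welfare loss = ½ × 4.0268 × 36.845 = $74.18.

$74.18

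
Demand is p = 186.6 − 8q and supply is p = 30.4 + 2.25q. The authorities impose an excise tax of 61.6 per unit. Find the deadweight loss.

Competitive equilibrium: 186.6 − 8q = 30.4 + 2.25q → q* = 15.239, p* = 64.6878.
With the tax, the buyer price exceeds the seller price by 61.6: (186.6 − 8q) − (30.4 + 2.25q) = 61.6 → q' = 9.2293.
Δq = 15.239 − 9.2293 = 6.0097; the wedge equals the tax, 61.6.
The triangle = ½ × 6.0097 × 61.6 = 185.10.

185.10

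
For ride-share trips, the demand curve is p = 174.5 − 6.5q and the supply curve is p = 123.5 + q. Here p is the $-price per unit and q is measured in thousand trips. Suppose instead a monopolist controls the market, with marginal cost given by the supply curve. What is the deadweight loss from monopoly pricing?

Competitive equilibrium: 174.5 − 6.5q = 123.5 + q → q* = 6.8, p* = 130.3.
Marginal revenue: MR = 174.5 − 13q. Set MR = MC: 174.5 − 13q = 123.5 + q → q_m = 3.6429.
Price p_m = 174.5 − 6.5·3.6429 = 150.8212; MC(q_m) = 123.5 + 1·3.6429 = 127.1429.
Competitive q* = 6.8, so Δq = 3.1571; wedge = 150.8212 − 127.1429 = 23.6783.
DWL = ½ × 3.1571 × 23.6783 = $37.38 thousand.

$37.38 thousand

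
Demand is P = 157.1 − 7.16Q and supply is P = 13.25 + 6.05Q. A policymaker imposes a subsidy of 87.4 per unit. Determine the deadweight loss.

289.13

Competitive equilibrium: 157.1 − 7.16Q = 13.25 + 6.05Q → Q* = 10.8895, P* = 79.1313.
The subsidy lowers effective supply by 87.4: P = 6.05Q − 74.15.
New quantity: 157.1 − 7.16Q = 6.05Q − 74.15 → Q' = 17.5057.
Overproduction ΔQ = 17.5057 − 10.8895 = 6.6162; wedge = subsidy = 87.4.
Deadweight loss = ½ × 6.6162 × 87.4 = 289.13.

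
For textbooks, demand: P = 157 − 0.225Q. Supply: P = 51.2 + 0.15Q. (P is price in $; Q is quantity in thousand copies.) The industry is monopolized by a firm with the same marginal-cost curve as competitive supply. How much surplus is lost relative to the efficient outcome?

Competitive equilibrium: 157 − 0.225Q = 51.2 + 0.15Q → Q* = 282.1333, P* = 93.52.
Marginal revenue: MR = 157 − 0.45Q. Set MR = MC: 157 − 0.45Q = 51.2 + 0.15Q → Q_m = 176.3333.
Price P_m = 157 − 0.225·176.3333 = 117.325; MC(Q_m) = 51.2 + 0.15·176.3333 = 77.65.
Competitive Q* = 282.1333, so ΔQ = 105.8; wedge = 117.325 − 77.65 = 39.675.
DWL = ½ × 105.8 × 39.675 = $2098.81 thousand.

$2098.81 thousand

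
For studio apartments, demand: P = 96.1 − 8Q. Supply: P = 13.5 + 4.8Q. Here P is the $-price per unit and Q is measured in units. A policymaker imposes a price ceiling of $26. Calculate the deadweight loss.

$94.81

Competitive equilibrium: 96.1 − 8Q = 13.5 + 4.8Q → Q* = 6.4531, P* = 44.475.
At the ceiling P = 26, quantity supplied = (26 − 13.5)/4.8 = 2.6042.
Willingness to pay at Q' = 2.6042: 96.1 − 8·2.6042 = 75.2664.
ΔQ = 6.4531 − 2.6042 = 3.8489; wedge = 75.2664 − 26 = 49.2664.
The triangle = ½ × 3.8489 × 49.2664 = $94.81.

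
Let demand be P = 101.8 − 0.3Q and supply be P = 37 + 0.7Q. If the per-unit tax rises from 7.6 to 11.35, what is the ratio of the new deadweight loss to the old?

2.230

Competitive equilibrium: 101.8 − 0.3Q = 37 + 0.7Q → Q* = 64.8, P* = 82.36.
For a per-unit tax t: ΔQ = t/1, so DWL = ½·t·(t/1) = t²/2.
At t = 7.6: DWL = 28.88. At t = 11.35: DWL = 64.411.
Ratio = (11.35/7.6)² = 2.230.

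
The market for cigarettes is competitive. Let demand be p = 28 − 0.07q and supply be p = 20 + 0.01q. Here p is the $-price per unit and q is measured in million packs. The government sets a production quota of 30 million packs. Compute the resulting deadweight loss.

Competitive equilibrium: 28 − 0.07q = 20 + 0.01q → q* = 100, p* = 21.
At q = 30: demand price = 28 − 0.07·30 = 25.9; supply price = 20 + 0.01·30 = 20.3.
Δq = 100 − 30 = 70; wedge = 25.9 − 20.3 = 5.6.
DWL = ½ × 70 × 5.6 = $196 million.

$196 million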